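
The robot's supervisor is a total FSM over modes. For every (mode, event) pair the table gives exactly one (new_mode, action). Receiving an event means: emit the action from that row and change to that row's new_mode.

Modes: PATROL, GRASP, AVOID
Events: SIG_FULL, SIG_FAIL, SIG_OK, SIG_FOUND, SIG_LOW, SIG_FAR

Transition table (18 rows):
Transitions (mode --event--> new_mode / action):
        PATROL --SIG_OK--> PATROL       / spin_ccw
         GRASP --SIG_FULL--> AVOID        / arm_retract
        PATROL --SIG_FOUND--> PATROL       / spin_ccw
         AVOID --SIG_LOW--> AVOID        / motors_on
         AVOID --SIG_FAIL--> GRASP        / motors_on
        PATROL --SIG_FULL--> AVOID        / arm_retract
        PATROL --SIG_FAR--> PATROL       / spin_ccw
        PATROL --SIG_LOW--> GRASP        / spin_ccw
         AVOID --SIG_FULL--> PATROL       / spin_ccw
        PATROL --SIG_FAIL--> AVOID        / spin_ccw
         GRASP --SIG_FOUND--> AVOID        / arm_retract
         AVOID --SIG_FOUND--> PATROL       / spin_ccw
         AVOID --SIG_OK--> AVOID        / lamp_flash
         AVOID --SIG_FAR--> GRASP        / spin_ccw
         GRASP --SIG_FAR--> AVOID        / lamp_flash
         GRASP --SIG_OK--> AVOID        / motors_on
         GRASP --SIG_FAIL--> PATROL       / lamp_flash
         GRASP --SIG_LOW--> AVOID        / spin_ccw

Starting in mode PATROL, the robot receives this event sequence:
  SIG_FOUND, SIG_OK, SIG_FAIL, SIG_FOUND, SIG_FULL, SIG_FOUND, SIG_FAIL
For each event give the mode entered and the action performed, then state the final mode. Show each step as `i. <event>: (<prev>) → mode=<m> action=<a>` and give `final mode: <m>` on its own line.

final mode: AVOID

1. SIG_FOUND: (PATROL) → mode=PATROL action=spin_ccw
2. SIG_OK: (PATROL) → mode=PATROL action=spin_ccw
3. SIG_FAIL: (PATROL) → mode=AVOID action=spin_ccw
4. SIG_FOUND: (AVOID) → mode=PATROL action=spin_ccw
5. SIG_FULL: (PATROL) → mode=AVOID action=arm_retract
6. SIG_FOUND: (AVOID) → mode=PATROL action=spin_ccw
7. SIG_FAIL: (PATROL) → mode=AVOID action=spin_ccw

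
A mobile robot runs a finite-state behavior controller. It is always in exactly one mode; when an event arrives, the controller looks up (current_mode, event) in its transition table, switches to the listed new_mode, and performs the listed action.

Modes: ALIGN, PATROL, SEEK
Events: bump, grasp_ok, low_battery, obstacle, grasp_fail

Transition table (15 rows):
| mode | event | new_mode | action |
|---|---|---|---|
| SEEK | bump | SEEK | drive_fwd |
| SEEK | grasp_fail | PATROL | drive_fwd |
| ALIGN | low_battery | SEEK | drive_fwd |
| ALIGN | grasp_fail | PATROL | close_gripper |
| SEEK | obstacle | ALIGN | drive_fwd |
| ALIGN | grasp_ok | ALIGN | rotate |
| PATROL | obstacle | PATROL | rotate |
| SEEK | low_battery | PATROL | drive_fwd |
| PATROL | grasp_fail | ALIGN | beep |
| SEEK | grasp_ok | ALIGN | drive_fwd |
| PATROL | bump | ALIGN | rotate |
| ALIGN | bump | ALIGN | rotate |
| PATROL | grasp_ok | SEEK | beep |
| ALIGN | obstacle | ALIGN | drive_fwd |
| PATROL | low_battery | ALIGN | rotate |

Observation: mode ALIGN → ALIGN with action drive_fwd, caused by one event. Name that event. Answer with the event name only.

obstacle

try bump: (ALIGN, bump) → (ALIGN, rotate)
try grasp_ok: (ALIGN, grasp_ok) → (ALIGN, rotate)
try low_battery: (ALIGN, low_battery) → (SEEK, drive_fwd)
try obstacle: (ALIGN, obstacle) → (ALIGN, drive_fwd)  ← matches
try grasp_fail: (ALIGN, grasp_fail) → (PATROL, close_gripper)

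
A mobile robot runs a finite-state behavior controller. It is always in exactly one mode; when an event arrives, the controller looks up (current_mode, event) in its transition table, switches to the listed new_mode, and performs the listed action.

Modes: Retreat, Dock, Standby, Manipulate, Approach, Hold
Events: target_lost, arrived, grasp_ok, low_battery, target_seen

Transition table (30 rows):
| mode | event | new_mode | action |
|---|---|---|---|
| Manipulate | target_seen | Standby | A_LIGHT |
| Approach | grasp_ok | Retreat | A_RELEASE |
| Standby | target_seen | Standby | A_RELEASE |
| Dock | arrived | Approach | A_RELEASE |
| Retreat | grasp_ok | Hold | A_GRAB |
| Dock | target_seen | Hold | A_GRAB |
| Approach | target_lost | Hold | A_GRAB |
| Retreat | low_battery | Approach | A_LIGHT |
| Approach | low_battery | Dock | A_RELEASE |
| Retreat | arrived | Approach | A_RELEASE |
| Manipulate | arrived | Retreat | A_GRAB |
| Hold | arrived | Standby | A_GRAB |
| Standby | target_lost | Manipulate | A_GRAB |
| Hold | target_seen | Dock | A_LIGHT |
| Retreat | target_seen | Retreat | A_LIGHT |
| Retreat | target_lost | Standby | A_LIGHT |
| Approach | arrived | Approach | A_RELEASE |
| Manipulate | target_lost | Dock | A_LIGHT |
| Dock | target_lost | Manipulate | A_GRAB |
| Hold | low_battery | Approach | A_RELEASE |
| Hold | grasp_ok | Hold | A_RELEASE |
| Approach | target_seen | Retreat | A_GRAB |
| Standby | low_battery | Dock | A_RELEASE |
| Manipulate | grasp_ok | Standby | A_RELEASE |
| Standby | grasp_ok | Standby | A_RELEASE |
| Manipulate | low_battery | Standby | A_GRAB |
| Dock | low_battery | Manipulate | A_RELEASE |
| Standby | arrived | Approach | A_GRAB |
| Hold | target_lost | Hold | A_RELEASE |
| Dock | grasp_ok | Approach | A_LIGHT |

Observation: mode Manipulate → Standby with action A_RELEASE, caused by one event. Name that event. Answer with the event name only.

grasp_ok

try target_lost: (Manipulate, target_lost) → (Dock, A_LIGHT)
try arrived: (Manipulate, arrived) → (Retreat, A_GRAB)
try grasp_ok: (Manipulate, grasp_ok) → (Standby, A_RELEASE)  ← matches
try low_battery: (Manipulate, low_battery) → (Standby, A_GRAB)
try target_seen: (Manipulate, target_seen) → (Standby, A_LIGHT)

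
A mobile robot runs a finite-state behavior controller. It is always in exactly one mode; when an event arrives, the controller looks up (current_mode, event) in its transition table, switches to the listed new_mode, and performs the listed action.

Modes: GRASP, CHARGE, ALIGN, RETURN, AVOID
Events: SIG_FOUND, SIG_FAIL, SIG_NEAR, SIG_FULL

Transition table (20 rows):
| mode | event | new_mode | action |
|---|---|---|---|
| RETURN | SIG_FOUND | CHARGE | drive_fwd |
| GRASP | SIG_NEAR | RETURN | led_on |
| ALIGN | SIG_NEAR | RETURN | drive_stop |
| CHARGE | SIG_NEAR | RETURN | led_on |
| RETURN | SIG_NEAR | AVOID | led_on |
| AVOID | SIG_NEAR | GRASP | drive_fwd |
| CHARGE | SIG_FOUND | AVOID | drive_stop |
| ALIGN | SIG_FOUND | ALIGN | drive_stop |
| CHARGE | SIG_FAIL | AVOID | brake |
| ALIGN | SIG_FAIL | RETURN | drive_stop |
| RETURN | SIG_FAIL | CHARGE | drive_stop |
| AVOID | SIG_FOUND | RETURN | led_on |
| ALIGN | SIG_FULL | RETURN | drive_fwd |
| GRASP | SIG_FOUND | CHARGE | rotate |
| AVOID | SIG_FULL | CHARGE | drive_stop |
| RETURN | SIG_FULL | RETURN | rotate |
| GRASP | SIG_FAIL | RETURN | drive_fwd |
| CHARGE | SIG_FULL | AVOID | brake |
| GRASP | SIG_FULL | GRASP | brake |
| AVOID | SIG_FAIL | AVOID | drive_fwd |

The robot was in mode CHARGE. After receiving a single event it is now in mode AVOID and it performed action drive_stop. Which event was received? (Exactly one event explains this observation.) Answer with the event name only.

SIG_FOUND

try SIG_FOUND: (CHARGE, SIG_FOUND) → (AVOID, drive_stop)  ← matches
try SIG_FAIL: (CHARGE, SIG_FAIL) → (AVOID, brake)
try SIG_NEAR: (CHARGE, SIG_NEAR) → (RETURN, led_on)
try SIG_FULL: (CHARGE, SIG_FULL) → (AVOID, brake)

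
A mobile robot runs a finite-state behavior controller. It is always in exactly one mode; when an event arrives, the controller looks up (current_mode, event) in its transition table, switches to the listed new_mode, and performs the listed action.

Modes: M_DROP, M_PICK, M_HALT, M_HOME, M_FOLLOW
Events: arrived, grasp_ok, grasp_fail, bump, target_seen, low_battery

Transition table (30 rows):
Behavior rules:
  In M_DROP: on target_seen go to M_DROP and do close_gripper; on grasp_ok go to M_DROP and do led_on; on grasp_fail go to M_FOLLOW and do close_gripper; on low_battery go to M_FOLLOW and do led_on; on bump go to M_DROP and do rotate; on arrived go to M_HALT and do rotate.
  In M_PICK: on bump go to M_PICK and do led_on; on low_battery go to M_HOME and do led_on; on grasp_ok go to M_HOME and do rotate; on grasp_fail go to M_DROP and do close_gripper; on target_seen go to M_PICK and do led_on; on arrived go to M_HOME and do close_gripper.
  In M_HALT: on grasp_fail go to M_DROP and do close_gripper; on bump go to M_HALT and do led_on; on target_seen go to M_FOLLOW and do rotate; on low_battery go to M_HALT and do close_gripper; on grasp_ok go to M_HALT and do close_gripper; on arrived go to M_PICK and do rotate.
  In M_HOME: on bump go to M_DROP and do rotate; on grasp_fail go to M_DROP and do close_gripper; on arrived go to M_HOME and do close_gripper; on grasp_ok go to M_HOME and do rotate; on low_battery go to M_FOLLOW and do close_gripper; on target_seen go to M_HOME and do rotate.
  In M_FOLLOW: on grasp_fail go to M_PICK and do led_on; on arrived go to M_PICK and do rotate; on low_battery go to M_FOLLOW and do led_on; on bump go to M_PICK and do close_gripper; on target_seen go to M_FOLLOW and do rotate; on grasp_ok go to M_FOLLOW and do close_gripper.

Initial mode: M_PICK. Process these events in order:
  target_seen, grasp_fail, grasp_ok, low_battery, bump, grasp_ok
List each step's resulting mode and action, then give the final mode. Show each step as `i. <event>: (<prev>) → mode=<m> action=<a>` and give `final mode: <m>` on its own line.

1. target_seen: (M_PICK) → mode=M_PICK action=led_on
2. grasp_fail: (M_PICK) → mode=M_DROP action=close_gripper
3. grasp_ok: (M_DROP) → mode=M_DROP action=led_on
4. low_battery: (M_DROP) → mode=M_FOLLOW action=led_on
5. bump: (M_FOLLOW) → mode=M_PICK action=close_gripper
6. grasp_ok: (M_PICK) → mode=M_HOME action=rotate

final mode: M_HOME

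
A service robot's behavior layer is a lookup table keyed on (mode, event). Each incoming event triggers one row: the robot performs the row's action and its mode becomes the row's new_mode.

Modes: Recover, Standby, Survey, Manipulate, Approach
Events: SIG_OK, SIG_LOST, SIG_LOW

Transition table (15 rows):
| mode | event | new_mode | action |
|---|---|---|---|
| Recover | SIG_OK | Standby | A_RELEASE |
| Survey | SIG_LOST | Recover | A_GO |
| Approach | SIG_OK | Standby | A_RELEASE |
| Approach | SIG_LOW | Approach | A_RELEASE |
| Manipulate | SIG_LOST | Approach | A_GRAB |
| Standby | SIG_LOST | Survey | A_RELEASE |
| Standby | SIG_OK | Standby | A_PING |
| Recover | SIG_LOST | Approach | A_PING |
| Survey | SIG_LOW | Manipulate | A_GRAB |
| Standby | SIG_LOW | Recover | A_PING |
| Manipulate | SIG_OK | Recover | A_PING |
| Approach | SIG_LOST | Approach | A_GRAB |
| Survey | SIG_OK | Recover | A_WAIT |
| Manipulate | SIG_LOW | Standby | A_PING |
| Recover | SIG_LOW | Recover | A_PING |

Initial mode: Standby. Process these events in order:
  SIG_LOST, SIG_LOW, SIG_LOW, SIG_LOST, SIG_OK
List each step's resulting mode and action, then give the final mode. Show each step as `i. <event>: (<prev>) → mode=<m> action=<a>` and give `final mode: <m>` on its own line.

final mode: Recover

1. SIG_LOST: (Standby) → mode=Survey action=A_RELEASE
2. SIG_LOW: (Survey) → mode=Manipulate action=A_GRAB
3. SIG_LOW: (Manipulate) → mode=Standby action=A_PING
4. SIG_LOST: (Standby) → mode=Survey action=A_RELEASE
5. SIG_OK: (Survey) → mode=Recover action=A_WAIT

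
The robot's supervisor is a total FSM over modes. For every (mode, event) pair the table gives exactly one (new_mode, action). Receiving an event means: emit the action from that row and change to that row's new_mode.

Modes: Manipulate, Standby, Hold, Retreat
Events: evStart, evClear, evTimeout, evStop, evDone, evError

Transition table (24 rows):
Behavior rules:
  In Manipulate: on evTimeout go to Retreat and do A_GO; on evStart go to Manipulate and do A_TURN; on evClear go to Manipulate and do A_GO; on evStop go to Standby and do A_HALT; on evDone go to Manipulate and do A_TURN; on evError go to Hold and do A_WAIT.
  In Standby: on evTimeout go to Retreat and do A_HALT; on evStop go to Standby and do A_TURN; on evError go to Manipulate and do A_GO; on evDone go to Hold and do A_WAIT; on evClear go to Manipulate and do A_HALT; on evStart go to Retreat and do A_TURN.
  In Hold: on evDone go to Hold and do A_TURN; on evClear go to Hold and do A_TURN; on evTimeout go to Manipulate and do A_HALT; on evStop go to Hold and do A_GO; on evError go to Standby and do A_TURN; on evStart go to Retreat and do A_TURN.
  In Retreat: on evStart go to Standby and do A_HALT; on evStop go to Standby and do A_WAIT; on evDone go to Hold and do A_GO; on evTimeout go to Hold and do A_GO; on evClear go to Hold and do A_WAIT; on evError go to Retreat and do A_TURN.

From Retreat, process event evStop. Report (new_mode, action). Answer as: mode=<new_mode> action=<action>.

current mode = Retreat; filter table to that mode:
  (Retreat, evStart) → (Standby, A_HALT)
  (Retreat, evStop) → (Standby, A_WAIT)  ← event matches
  (Retreat, evDone) → (Hold, A_GO)
  (Retreat, evTimeout) → (Hold, A_GO)
  (Retreat, evClear) → (Hold, A_WAIT)
  (Retreat, evError) → (Retreat, A_TURN)
event = evStop selects (Standby, A_WAIT)

mode=Standby action=A_WAIT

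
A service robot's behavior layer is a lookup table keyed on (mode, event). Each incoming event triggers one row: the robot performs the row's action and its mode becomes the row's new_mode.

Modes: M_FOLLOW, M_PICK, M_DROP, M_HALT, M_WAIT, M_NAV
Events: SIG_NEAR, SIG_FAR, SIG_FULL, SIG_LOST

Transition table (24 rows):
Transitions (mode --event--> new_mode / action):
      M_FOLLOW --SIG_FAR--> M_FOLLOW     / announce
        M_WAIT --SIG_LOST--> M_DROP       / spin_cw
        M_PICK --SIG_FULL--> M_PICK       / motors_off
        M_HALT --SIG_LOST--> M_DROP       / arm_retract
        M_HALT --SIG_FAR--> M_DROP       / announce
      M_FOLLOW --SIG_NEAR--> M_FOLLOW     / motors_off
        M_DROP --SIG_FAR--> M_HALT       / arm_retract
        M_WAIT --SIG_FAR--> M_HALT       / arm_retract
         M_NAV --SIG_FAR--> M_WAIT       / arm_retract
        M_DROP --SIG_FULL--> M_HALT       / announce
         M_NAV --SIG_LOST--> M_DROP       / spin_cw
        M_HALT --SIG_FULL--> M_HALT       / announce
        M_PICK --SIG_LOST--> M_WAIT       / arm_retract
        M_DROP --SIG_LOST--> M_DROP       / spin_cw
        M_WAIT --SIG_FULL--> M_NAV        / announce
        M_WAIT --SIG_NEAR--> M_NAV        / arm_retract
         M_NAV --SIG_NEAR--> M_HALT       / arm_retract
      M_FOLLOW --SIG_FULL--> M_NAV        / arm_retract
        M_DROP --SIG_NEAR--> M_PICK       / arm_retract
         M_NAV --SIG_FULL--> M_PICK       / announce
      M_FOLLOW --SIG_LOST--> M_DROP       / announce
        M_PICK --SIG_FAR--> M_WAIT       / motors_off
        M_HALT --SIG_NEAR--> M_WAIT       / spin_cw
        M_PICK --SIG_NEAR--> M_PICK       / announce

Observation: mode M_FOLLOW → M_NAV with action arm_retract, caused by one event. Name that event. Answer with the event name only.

try SIG_NEAR: (M_FOLLOW, SIG_NEAR) → (M_FOLLOW, motors_off)
try SIG_FAR: (M_FOLLOW, SIG_FAR) → (M_FOLLOW, announce)
try SIG_FULL: (M_FOLLOW, SIG_FULL) → (M_NAV, arm_retract)  ← matches
try SIG_LOST: (M_FOLLOW, SIG_LOST) → (M_DROP, announce)

SIG_FULL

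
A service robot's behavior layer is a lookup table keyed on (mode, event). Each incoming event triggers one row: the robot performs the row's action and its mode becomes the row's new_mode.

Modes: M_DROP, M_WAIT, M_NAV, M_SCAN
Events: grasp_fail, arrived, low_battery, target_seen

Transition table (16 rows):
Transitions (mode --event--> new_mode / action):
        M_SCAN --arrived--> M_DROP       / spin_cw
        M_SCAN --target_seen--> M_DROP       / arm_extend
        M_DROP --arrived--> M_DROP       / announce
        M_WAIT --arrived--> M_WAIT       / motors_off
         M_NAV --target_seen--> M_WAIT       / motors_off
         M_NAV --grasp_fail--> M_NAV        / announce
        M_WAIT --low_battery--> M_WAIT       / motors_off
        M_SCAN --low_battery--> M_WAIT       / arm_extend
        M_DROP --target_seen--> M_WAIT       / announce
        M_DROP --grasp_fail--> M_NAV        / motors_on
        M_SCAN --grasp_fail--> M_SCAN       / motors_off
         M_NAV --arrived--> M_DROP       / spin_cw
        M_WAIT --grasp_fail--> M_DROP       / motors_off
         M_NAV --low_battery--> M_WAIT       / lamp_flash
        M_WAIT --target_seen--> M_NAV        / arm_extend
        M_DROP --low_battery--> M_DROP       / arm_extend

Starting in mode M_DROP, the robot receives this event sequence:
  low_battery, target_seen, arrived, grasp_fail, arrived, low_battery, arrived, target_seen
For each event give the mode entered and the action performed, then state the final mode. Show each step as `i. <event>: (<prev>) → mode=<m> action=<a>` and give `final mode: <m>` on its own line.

final mode: M_WAIT

1. low_battery: (M_DROP) → mode=M_DROP action=arm_extend
2. target_seen: (M_DROP) → mode=M_WAIT action=announce
3. arrived: (M_WAIT) → mode=M_WAIT action=motors_off
4. grasp_fail: (M_WAIT) → mode=M_DROP action=motors_off
5. arrived: (M_DROP) → mode=M_DROP action=announce
6. low_battery: (M_DROP) → mode=M_DROP action=arm_extend
7. arrived: (M_DROP) → mode=M_DROP action=announce
8. target_seen: (M_DROP) → mode=M_WAIT action=announce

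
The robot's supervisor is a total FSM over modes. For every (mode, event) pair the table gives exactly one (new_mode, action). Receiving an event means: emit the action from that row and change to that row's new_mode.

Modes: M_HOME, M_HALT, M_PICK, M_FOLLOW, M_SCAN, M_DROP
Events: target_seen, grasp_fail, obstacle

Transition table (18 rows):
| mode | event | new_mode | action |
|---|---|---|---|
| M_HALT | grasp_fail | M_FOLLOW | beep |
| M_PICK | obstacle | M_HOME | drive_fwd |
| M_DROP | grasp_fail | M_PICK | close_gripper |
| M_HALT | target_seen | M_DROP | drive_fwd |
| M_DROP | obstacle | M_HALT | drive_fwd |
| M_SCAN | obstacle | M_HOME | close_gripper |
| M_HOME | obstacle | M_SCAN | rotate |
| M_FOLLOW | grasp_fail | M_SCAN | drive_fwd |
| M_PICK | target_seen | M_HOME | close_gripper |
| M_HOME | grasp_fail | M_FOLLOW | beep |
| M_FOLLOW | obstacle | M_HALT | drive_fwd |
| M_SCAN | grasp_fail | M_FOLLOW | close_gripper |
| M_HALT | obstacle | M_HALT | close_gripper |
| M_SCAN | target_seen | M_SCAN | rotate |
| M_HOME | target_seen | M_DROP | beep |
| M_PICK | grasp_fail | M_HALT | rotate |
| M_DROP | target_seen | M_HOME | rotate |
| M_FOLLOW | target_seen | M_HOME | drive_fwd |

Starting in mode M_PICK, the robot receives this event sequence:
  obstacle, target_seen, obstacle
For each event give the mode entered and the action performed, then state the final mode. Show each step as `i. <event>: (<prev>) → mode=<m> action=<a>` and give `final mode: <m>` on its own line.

1. obstacle: (M_PICK) → mode=M_HOME action=drive_fwd
2. target_seen: (M_HOME) → mode=M_DROP action=beep
3. obstacle: (M_DROP) → mode=M_HALT action=drive_fwd

final mode: M_HALT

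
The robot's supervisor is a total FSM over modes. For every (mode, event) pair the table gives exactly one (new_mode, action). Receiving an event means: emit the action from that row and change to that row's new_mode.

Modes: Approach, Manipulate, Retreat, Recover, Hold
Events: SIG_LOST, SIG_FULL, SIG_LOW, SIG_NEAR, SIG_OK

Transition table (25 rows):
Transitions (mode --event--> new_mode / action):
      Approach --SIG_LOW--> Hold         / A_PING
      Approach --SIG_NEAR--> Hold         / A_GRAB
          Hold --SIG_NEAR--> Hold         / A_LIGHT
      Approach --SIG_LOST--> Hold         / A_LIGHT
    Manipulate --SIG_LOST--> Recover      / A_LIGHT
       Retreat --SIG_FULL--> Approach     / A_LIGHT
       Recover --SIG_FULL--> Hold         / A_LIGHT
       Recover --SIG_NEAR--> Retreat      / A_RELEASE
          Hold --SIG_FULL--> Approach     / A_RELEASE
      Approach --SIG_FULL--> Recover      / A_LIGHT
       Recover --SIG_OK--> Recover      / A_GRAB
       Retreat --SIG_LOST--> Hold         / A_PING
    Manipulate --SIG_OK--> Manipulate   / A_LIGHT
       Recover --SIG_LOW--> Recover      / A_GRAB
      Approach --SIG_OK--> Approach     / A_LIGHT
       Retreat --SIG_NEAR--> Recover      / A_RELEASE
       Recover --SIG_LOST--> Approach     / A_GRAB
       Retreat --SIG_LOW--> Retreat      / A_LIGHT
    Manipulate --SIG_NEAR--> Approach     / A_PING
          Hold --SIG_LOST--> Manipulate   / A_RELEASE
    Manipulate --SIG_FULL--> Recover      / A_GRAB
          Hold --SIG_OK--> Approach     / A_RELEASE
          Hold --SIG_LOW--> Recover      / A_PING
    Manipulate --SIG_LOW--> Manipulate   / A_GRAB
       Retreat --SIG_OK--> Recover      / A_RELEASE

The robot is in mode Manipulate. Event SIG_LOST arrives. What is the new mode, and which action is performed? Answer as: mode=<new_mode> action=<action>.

mode=Recover action=A_LIGHT

current mode = Manipulate; filter table to that mode:
  (Manipulate, SIG_LOST) → (Recover, A_LIGHT)  ← event matches
  (Manipulate, SIG_OK) → (Manipulate, A_LIGHT)
  (Manipulate, SIG_NEAR) → (Approach, A_PING)
  (Manipulate, SIG_FULL) → (Recover, A_GRAB)
  (Manipulate, SIG_LOW) → (Manipulate, A_GRAB)
event = SIG_LOST selects (Recover, A_LIGHT)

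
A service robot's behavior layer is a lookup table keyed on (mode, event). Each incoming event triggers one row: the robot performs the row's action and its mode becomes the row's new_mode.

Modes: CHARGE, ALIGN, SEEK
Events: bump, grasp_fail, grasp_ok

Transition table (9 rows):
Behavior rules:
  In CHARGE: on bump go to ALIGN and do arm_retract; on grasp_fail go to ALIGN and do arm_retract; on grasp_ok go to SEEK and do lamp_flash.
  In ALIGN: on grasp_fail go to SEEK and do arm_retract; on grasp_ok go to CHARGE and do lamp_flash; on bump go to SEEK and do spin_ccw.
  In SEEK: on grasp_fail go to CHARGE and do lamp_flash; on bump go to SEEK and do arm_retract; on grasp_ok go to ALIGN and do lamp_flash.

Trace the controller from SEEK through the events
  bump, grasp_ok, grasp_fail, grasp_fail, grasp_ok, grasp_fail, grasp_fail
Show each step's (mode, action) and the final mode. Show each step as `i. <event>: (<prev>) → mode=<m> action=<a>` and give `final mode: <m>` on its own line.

1. bump: (SEEK) → mode=SEEK action=arm_retract
2. grasp_ok: (SEEK) → mode=ALIGN action=lamp_flash
3. grasp_fail: (ALIGN) → mode=SEEK action=arm_retract
4. grasp_fail: (SEEK) → mode=CHARGE action=lamp_flash
5. grasp_ok: (CHARGE) → mode=SEEK action=lamp_flash
6. grasp_fail: (SEEK) → mode=CHARGE action=lamp_flash
7. grasp_fail: (CHARGE) → mode=ALIGN action=arm_retract

final mode: ALIGN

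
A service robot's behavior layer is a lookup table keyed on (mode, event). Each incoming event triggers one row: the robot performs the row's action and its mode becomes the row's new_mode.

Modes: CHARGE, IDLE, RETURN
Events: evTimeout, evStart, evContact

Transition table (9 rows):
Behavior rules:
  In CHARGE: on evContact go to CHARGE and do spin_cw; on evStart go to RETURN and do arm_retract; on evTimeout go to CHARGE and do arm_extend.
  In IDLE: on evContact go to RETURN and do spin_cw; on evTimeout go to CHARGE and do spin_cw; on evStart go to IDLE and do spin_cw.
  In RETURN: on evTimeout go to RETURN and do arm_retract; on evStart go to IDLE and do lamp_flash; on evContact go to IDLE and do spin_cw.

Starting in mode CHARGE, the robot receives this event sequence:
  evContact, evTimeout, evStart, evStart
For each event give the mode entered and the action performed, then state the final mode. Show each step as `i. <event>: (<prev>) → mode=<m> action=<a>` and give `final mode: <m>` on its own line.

1. evContact: (CHARGE) → mode=CHARGE action=spin_cw
2. evTimeout: (CHARGE) → mode=CHARGE action=arm_extend
3. evStart: (CHARGE) → mode=RETURN action=arm_retract
4. evStart: (RETURN) → mode=IDLE action=lamp_flash

final mode: IDLE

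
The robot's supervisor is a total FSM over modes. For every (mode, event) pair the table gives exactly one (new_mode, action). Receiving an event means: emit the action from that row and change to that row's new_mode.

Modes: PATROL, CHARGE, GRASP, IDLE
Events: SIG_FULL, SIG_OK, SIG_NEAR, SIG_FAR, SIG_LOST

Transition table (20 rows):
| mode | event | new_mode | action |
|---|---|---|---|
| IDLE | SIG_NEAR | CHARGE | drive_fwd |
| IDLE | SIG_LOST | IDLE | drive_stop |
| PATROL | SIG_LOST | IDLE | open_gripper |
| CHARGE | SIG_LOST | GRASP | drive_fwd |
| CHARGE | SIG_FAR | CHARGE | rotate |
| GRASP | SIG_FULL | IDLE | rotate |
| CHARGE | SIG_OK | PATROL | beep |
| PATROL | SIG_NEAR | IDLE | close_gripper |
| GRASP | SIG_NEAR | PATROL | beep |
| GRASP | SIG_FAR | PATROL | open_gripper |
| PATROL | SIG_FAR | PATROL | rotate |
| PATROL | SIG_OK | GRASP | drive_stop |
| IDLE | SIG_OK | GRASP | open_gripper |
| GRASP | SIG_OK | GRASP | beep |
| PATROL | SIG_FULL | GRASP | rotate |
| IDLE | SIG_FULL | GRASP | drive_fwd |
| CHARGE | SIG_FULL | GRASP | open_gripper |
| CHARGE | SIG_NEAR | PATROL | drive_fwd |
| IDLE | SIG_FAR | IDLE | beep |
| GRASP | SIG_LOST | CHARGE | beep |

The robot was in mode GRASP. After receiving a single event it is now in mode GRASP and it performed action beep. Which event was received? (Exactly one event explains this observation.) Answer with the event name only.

try SIG_FULL: (GRASP, SIG_FULL) → (IDLE, rotate)
try SIG_OK: (GRASP, SIG_OK) → (GRASP, beep)  ← matches
try SIG_NEAR: (GRASP, SIG_NEAR) → (PATROL, beep)
try SIG_FAR: (GRASP, SIG_FAR) → (PATROL, open_gripper)
try SIG_LOST: (GRASP, SIG_LOST) → (CHARGE, beep)

SIG_OK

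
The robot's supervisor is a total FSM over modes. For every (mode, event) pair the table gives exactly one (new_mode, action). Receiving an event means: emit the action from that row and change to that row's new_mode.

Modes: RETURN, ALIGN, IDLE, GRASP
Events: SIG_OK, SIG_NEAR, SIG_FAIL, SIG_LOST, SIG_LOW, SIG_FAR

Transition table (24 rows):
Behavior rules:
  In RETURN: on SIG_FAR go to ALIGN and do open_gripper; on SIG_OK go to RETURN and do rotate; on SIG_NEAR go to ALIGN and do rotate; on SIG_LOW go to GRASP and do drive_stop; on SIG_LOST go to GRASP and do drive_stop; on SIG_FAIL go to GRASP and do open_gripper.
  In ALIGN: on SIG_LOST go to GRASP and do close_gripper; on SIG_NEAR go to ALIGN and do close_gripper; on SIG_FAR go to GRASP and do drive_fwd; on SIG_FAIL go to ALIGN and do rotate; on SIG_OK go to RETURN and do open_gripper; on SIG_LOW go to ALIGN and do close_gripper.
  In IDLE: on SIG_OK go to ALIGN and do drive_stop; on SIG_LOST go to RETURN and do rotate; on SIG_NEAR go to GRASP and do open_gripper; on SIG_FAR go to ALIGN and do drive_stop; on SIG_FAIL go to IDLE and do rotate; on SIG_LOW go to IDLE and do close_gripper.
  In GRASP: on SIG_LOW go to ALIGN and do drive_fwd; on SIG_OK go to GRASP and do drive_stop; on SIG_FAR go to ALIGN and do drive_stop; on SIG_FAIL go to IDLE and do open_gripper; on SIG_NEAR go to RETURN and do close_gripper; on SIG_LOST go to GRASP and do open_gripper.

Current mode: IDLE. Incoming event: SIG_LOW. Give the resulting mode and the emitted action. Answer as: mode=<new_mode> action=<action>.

current mode = IDLE; filter table to that mode:
  (IDLE, SIG_OK) → (ALIGN, drive_stop)
  (IDLE, SIG_LOST) → (RETURN, rotate)
  (IDLE, SIG_NEAR) → (GRASP, open_gripper)
  (IDLE, SIG_FAR) → (ALIGN, drive_stop)
  (IDLE, SIG_FAIL) → (IDLE, rotate)
  (IDLE, SIG_LOW) → (IDLE, close_gripper)  ← event matches
event = SIG_LOW selects (IDLE, close_gripper)

mode=IDLE action=close_gripper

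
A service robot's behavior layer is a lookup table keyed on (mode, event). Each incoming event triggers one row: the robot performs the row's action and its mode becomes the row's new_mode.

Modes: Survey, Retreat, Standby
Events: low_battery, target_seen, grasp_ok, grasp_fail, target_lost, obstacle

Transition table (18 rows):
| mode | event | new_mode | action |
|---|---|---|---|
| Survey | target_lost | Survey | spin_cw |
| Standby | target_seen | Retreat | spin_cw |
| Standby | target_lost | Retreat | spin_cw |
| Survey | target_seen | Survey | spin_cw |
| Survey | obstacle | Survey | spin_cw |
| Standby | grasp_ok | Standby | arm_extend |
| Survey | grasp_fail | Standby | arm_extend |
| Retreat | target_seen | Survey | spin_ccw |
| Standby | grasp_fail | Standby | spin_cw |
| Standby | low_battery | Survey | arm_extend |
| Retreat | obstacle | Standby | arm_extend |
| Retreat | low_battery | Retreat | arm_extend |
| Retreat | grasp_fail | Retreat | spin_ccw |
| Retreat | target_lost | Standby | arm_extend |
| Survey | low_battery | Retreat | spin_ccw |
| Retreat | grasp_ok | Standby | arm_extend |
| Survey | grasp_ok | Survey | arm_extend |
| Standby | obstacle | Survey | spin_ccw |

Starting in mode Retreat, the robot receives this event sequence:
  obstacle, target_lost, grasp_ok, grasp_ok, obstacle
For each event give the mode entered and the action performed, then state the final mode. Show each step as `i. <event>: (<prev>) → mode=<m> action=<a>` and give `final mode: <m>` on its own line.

1. obstacle: (Retreat) → mode=Standby action=arm_extend
2. target_lost: (Standby) → mode=Retreat action=spin_cw
3. grasp_ok: (Retreat) → mode=Standby action=arm_extend
4. grasp_ok: (Standby) → mode=Standby action=arm_extend
5. obstacle: (Standby) → mode=Survey action=spin_ccw

final mode: Survey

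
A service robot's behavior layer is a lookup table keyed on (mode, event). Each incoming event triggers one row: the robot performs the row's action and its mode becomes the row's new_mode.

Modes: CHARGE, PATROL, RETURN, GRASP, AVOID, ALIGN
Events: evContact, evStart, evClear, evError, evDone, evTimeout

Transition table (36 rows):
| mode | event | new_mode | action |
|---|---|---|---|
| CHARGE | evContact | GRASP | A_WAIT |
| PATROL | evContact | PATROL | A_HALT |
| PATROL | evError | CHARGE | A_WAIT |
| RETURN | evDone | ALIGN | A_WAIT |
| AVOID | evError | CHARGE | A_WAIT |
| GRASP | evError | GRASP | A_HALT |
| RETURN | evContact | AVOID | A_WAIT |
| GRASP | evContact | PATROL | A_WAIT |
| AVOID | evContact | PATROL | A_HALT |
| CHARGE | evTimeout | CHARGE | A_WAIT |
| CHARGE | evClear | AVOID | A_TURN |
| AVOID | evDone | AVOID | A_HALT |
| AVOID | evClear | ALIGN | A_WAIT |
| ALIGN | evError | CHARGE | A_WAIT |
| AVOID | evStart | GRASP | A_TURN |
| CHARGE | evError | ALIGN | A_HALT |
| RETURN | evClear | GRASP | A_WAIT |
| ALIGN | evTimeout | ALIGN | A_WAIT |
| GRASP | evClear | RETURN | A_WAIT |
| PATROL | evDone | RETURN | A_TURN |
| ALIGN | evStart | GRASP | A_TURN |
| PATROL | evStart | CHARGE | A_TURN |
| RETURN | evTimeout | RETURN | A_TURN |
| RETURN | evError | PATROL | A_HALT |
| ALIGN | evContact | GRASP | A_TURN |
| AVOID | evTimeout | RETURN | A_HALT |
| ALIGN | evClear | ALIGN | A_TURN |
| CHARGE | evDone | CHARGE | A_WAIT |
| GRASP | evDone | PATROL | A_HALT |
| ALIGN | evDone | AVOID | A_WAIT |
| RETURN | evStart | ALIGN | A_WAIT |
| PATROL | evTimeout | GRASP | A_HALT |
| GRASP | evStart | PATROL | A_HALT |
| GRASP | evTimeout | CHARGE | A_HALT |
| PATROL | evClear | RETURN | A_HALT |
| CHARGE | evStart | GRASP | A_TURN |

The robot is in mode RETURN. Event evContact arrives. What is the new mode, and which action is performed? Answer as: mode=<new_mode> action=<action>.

mode=AVOID action=A_WAIT

current mode = RETURN; filter table to that mode:
  (RETURN, evDone) → (ALIGN, A_WAIT)
  (RETURN, evContact) → (AVOID, A_WAIT)  ← event matches
  (RETURN, evClear) → (GRASP, A_WAIT)
  (RETURN, evTimeout) → (RETURN, A_TURN)
  (RETURN, evError) → (PATROL, A_HALT)
  (RETURN, evStart) → (ALIGN, A_WAIT)
event = evContact selects (AVOID, A_WAIT)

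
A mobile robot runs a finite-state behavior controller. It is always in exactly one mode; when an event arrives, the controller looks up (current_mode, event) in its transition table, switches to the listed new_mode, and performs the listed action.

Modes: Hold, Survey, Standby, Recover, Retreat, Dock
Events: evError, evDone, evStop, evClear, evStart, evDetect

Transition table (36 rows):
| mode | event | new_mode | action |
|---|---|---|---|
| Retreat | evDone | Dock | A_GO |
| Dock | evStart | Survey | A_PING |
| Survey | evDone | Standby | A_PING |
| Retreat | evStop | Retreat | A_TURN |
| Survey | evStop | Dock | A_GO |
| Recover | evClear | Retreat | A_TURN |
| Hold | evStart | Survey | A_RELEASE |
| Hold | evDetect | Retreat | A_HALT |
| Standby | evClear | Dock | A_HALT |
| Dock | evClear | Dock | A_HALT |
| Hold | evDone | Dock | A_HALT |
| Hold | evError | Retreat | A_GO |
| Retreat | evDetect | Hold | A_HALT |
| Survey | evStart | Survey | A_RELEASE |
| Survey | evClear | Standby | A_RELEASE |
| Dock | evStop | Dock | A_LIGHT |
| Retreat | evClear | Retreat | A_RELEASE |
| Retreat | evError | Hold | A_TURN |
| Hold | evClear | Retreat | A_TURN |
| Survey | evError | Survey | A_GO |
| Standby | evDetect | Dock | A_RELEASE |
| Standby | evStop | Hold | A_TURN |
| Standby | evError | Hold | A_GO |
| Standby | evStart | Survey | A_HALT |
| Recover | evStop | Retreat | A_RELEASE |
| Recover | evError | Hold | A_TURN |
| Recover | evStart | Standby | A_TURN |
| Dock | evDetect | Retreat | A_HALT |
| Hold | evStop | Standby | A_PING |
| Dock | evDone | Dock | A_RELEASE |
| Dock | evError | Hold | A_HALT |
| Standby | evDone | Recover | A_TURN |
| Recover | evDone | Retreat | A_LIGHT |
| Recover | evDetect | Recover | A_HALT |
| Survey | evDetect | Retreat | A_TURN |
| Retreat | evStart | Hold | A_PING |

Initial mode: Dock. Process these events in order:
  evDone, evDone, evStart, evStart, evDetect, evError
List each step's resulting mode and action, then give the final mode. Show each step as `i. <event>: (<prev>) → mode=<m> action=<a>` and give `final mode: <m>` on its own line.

final mode: Hold

1. evDone: (Dock) → mode=Dock action=A_RELEASE
2. evDone: (Dock) → mode=Dock action=A_RELEASE
3. evStart: (Dock) → mode=Survey action=A_PING
4. evStart: (Survey) → mode=Survey action=A_RELEASE
5. evDetect: (Survey) → mode=Retreat action=A_TURN
6. evError: (Retreat) → mode=Hold action=A_TURN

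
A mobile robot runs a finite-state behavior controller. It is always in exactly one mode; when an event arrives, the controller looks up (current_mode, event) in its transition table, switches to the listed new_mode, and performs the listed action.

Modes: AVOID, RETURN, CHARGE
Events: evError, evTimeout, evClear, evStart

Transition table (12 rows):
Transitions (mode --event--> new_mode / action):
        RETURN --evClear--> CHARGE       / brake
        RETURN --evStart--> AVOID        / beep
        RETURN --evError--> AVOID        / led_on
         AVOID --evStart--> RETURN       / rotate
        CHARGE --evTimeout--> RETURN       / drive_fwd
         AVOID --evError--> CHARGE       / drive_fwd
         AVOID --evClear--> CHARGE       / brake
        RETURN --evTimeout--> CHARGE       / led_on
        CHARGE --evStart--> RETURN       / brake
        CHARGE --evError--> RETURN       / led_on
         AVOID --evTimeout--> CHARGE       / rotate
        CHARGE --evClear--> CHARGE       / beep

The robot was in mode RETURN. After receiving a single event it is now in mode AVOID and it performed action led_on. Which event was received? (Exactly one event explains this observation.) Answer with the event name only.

evError

try evError: (RETURN, evError) → (AVOID, led_on)  ← matches
try evTimeout: (RETURN, evTimeout) → (CHARGE, led_on)
try evClear: (RETURN, evClear) → (CHARGE, brake)
try evStart: (RETURN, evStart) → (AVOID, beep)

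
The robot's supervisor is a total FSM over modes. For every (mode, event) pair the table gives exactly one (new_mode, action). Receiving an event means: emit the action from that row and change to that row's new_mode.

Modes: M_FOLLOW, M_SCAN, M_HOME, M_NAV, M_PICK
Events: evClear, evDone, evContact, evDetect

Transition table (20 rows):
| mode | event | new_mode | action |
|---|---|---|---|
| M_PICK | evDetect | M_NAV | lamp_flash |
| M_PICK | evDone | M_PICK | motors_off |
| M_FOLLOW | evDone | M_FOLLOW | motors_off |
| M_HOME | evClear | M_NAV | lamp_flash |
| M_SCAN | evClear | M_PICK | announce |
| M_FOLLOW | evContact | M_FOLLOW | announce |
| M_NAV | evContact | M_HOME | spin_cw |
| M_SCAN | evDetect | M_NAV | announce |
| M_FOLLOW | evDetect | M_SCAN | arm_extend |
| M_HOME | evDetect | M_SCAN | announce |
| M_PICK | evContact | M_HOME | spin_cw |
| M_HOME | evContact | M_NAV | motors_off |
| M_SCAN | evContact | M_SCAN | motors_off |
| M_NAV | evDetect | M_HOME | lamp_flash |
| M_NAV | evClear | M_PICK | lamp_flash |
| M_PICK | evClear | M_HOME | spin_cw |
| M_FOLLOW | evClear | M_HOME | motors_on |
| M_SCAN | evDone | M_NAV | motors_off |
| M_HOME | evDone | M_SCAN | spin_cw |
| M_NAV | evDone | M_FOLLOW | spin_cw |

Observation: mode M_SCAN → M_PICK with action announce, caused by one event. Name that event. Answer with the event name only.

evClear

try evClear: (M_SCAN, evClear) → (M_PICK, announce)  ← matches
try evDone: (M_SCAN, evDone) → (M_NAV, motors_off)
try evContact: (M_SCAN, evContact) → (M_SCAN, motors_off)
try evDetect: (M_SCAN, evDetect) → (M_NAV, announce)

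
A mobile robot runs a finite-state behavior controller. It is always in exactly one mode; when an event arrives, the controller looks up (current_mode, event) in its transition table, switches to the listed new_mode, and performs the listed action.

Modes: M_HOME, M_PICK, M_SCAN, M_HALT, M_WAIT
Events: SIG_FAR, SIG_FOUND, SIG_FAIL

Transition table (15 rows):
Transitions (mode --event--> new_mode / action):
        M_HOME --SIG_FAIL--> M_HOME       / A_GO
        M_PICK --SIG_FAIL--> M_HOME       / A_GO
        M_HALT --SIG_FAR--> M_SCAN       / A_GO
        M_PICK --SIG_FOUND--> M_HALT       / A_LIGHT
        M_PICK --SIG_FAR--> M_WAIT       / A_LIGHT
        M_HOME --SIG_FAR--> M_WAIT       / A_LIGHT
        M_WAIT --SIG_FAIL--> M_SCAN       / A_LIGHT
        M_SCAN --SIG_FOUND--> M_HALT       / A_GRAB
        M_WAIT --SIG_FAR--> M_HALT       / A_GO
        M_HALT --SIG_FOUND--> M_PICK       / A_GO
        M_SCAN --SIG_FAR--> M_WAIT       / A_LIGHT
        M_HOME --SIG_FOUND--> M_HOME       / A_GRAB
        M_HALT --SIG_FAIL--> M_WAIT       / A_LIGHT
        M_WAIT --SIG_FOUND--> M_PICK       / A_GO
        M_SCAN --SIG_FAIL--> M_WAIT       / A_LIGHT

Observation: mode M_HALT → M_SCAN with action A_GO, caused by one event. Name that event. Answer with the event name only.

try SIG_FAR: (M_HALT, SIG_FAR) → (M_SCAN, A_GO)  ← matches
try SIG_FOUND: (M_HALT, SIG_FOUND) → (M_PICK, A_GO)
try SIG_FAIL: (M_HALT, SIG_FAIL) → (M_WAIT, A_LIGHT)

SIG_FAR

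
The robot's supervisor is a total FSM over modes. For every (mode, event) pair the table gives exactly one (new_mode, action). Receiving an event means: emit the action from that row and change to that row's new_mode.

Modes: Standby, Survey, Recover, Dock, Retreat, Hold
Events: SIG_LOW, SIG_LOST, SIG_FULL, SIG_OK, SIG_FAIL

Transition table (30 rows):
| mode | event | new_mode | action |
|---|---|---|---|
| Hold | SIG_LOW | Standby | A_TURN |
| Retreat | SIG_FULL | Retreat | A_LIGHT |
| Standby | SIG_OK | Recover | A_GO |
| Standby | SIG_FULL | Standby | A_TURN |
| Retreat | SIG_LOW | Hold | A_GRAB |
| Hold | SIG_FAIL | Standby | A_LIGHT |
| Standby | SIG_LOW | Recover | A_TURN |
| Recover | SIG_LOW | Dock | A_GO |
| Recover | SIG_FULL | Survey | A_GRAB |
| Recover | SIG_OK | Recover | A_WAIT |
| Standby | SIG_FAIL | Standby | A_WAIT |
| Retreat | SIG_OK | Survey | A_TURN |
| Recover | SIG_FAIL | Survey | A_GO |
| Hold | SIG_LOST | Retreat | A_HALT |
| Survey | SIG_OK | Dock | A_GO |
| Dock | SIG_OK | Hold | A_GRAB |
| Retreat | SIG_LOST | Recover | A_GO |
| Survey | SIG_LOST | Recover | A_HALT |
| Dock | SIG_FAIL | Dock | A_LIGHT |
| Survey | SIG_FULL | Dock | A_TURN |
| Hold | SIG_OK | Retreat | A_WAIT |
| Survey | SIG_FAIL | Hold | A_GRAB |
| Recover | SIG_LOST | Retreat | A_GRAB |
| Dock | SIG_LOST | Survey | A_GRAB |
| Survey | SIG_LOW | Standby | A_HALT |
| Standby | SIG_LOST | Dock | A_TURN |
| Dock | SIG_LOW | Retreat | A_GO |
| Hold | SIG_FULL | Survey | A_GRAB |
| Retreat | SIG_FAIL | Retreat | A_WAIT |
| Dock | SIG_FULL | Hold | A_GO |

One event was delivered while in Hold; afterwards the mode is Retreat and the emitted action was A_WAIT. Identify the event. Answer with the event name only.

SIG_OK

try SIG_LOW: (Hold, SIG_LOW) → (Standby, A_TURN)
try SIG_LOST: (Hold, SIG_LOST) → (Retreat, A_HALT)
try SIG_FULL: (Hold, SIG_FULL) → (Survey, A_GRAB)
try SIG_OK: (Hold, SIG_OK) → (Retreat, A_WAIT)  ← matches
try SIG_FAIL: (Hold, SIG_FAIL) → (Standby, A_LIGHT)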